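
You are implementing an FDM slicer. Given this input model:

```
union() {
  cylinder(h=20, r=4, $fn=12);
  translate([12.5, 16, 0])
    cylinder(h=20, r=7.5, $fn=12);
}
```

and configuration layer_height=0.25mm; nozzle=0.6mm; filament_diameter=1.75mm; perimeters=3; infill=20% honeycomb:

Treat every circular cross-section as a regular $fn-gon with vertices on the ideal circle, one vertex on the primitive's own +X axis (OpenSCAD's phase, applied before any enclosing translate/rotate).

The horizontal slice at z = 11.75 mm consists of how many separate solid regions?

At z = 11.75 mm: the cylinder: section is a regular 12-gon, circumradius r=4; the r=7.5 cylinder at (12.5, 16) contributes a regular 12-gon of circumradius 7.5; Merging all regions: the 2 present regions are separate (no shared area or edge), so areas and boundary lengths simply add and each stays a separate island — 2 connected regions. The result has 2 disconnected regions.

2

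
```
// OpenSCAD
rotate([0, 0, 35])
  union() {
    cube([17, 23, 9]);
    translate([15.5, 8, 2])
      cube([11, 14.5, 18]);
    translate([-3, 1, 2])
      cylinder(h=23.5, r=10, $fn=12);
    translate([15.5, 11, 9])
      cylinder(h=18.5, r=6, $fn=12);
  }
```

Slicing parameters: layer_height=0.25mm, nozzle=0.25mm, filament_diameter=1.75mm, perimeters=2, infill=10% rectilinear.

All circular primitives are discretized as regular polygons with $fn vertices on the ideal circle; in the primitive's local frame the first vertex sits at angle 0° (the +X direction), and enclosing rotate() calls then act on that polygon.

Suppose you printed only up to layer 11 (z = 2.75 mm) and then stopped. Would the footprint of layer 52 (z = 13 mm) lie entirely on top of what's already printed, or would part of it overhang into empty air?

Compare the two slices. At z = 2.75: the cube is present — its section is the full 17×23 rectangle (area 391.00 mm²); the cube at (15.5, 8) is present — its section is the full 11×14.5 rectangle (area 159.50 mm²); the r=10 cylinder at (-3, 1) contributes a regular 12-gon of circumradius 10 (area = (12/2)·10.000²·sin(360°/12) = 300.00 mm²); the cylinder at (15.5, 11) is not intersected at this z (z outside [9, 27.5]); Taking the union: the regions partially overlap — summed areas 850.50 mm² minus the doubly-counted overlap 74.82 mm² gives 775.68 mm² — area = 775.68 mm²; (whole slice rotated 35° about Z — lengths, areas and connectivity unchanged). At z = 13: the cube is not intersected at this z (z outside [0, 9]); the 11×14.5 cube at (15.5, 8) contributes its full rectangle (area 159.50 mm²); the cylinder at (-3, 1): section is a regular 12-gon, circumradius r=10 (area = (12/2)·10.000²·sin(360°/12) = 300.00 mm²); the r=6 cylinder at (15.5, 11) gives a regular 12-gon of circumradius 6 (constant along its height) (area = (12/2)·6.000²·sin(360°/12) = 108.00 mm²); Combining (union): the regions partially overlap — summed areas 567.50 mm² minus the doubly-counted overlap 43.79 mm² gives 523.71 mm² — area = 523.71 mm²; (whole slice rotated 35° about Z — lengths, areas and connectivity unchanged). Checking containment: at z = 13 the cross-section extends beyond the z = 2.75 cross-section by about 6.01 mm².

part overhangs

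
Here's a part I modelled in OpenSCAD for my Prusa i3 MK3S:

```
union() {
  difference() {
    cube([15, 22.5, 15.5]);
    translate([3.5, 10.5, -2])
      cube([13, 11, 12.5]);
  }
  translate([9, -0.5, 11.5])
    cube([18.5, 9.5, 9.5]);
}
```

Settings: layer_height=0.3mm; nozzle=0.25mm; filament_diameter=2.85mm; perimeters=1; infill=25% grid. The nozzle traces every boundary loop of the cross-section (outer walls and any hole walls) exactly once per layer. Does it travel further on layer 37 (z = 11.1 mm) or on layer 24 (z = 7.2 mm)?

layer 24 (z = 7.2 mm)

Layer 37 (z = 11.1): the 15×22.5 cube contributes its full rectangle (perimeter 75.00 mm); the cube at (3.5, 10.5) does not reach this height (z outside [-2, 10.5]); After the difference (first − rest): none of the subtracted shapes is present at this height, so the 15×22.5 cube is unchanged — boundary = 75.00 mm; the cube at (9, -0.5) is absent (z outside [11.5, 21]); Merging all regions: only that combined region is present, so the union is just that shape — boundary = 75.00 mm. So its perimeter = 75.00 mm. Layer 24 (z = 7.2): the 15×22.5 cube contributes its full rectangle (perimeter 75.00 mm); the 13×11 cube at (3.5, 10.5) contributes its full rectangle (perimeter 48.00 mm); Subtracting the remaining from the first: starting from the 15×22.5 cube, the 13×11 cube at (3.5, 10.5) partially overlaps it — only the 126.50 mm² overlap (of its 143.00 mm²) is removed, clipping the outline — boundary = 98.00 mm; the cube at (9, -0.5) is not intersected at this z (z outside [11.5, 21]); Merging all regions: only that combined region is present, so the union is just that shape — boundary = 98.00 mm. So its perimeter = 98.00 mm. Layer 24 is larger (98.00 vs 75.00 mm).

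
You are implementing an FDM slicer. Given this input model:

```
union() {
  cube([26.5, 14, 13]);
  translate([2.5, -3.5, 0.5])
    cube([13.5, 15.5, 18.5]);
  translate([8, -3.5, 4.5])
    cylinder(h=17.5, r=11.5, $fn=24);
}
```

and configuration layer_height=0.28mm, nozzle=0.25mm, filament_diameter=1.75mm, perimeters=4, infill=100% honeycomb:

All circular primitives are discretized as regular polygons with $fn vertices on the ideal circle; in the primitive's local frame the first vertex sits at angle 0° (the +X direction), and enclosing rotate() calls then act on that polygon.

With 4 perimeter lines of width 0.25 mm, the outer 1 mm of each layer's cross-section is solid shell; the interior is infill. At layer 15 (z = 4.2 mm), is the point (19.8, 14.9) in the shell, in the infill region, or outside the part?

outside

At z = 4.2 mm: the cube (footprint 26.5×14) is included at this height; the cube at (2.5, -3.5) is present — its section is the full 13.5×15.5 rectangle; the cylinder at (8, -3.5) does not reach this height (z outside [4.5, 22]); Merging all regions: the regions partially overlap (shared area 162.00 mm²), so overlapping operands fuse into one piece — 1 connected region. Overall, the cross-section is a single solid region. The nearest boundary edge runs (0.00, 14.00)→(26.50, 14.00); distance from the point to it = 0.90 mm. The point is not inside any of the regions above, so it lies outside the cross-section (0.90 mm from the nearest boundary).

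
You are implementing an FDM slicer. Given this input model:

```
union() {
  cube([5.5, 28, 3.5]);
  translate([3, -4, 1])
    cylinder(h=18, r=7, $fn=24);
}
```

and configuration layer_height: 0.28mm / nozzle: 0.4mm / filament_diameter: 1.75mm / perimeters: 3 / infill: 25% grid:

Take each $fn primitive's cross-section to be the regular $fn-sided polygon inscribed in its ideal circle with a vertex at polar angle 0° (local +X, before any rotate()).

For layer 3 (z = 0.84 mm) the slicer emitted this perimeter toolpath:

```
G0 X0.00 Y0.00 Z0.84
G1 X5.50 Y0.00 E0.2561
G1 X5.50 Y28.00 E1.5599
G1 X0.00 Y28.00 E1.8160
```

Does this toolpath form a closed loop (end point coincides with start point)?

Start point (G0): (0.00, 0.00). End point (last G1): the path does not return to the start — open.

no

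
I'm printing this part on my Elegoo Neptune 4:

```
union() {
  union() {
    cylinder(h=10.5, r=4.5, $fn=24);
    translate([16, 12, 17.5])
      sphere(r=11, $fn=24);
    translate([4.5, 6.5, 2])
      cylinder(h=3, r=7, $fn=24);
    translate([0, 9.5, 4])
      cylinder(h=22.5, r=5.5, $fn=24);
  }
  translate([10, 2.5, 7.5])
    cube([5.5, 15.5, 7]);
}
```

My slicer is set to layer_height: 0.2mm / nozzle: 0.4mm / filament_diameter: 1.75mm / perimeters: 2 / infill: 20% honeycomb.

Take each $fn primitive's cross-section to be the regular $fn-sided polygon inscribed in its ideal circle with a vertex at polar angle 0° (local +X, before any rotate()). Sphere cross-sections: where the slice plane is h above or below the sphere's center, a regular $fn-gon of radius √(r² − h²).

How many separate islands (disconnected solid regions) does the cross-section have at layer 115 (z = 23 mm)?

At z = 23 mm: the cylinder is not intersected at this z (z outside [0, 10.5]); the r=11 sphere at (16, 12) slices to a regular 24-gon of circumradius 9.526 (√(r²−h²) with h=5.5 from center); the cylinder at (4.5, 6.5) is not intersected at this z (z outside [2, 5]); the r=5.5 cylinder at (0, 9.5) gives a regular 24-gon of circumradius 5.5 (constant along its height); Merging all regions: the 2 present regions are separate (no shared area or edge), so areas and boundary lengths simply add and each stays a separate island — 2 connected regions; the cube at (10, 2.5) does not reach this height (z outside [7.5, 14.5]); Merging all regions: only the result so far is present, so the union is just that shape — 2 connected regions. Overall, the cross-section has 2 separate islands. Island count = 2.

2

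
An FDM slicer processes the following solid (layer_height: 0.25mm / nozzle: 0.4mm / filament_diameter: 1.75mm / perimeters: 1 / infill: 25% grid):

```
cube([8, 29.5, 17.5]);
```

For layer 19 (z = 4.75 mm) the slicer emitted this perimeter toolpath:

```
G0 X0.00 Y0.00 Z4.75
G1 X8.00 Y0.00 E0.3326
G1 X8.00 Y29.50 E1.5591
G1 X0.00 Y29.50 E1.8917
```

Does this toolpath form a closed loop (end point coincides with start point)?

no

Start point (G0): (0.00, 0.00). End point (last G1): the path does not return to the start — open.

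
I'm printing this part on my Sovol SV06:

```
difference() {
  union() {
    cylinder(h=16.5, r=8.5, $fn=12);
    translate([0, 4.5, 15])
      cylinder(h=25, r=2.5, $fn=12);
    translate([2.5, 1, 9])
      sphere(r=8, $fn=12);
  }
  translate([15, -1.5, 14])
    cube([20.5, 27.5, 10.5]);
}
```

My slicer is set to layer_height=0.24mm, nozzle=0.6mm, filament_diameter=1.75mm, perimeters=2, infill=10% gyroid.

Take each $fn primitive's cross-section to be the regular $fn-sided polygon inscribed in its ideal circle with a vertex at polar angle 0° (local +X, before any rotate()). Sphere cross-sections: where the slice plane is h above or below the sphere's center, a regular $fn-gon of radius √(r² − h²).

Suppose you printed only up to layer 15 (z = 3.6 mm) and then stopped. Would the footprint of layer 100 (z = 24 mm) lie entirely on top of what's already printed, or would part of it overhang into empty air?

Compare the two slices. At z = 3.6: the r=8.5 cylinder gives a regular 12-gon of circumradius 8.5 (constant along its height) (area = (12/2)·8.500²·sin(360°/12) = 216.75 mm²); the cylinder at (0, 4.5) is not intersected at this z (z outside [15, 40]); the r=8 sphere at (2.5, 1) slices to a regular 12-gon of circumradius 5.903 (√(r²−h²) with h=5.4 from center) (area = (12/2)·5.903²·sin(360°/12) = 104.52 mm²); Taking the union: the regions partially overlap — summed areas 321.27 mm² minus the doubly-counted overlap 103.97 mm² gives 217.30 mm² — area = 217.30 mm²; the cube at (15, -1.5) does not reach this height (z outside [14, 24.5]); After the difference (first − rest): none of the subtracted shapes is present at this height, so that combined region is unchanged — area = 217.30 mm². At z = 24: the cylinder does not reach this height (z outside [0, 16.5]); the r=2.5 cylinder at (0, 4.5) gives a regular 12-gon of circumradius 2.5 (constant along its height) (area = (12/2)·2.500²·sin(360°/12) = 18.75 mm²); the sphere at (2.5, 1) is not intersected at this z (|z−center|=15.000 > r=8); Merging all regions: only the r=2.5 cylinder at (0, 4.5) is present, so the union is just that shape — area = 18.75 mm²; the cube at (15, -1.5) is present — its section is the full 20.5×27.5 rectangle (area 563.75 mm²); Taking the first minus the rest: starting from that combined region (18.75 mm²), the 20.5×27.5 cube at (15, -1.5) misses the remaining region (no effect) — area = 18.75 mm². Checking containment: the cross-section at z = 24 is a subset of the cross-section at z = 3.6.

entirely on top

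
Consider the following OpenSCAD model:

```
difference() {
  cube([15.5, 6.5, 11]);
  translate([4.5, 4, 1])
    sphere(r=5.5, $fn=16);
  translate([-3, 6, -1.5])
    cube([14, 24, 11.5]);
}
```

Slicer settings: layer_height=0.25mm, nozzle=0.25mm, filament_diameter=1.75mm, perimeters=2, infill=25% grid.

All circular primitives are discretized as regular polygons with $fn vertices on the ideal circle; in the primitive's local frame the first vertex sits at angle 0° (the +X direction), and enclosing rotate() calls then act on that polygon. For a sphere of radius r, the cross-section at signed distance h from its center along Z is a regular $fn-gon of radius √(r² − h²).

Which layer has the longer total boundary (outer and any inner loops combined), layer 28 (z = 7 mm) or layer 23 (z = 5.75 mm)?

Layer 28 (z = 7): the 15.5×6.5 cube contributes its full rectangle (perimeter 44.00 mm); the sphere at (4.5, 4) is absent (|z−center|=6.000 > r=5.5); the cube at (-3, 6) is present — its section is the full 14×24 rectangle (perimeter 76.00 mm); Taking the first minus the rest: starting from the 15.5×6.5 cube, the 14×24 cube at (-3, 6) partially overlaps it — only the 5.50 mm² overlap (of its 336.00 mm²) is removed, clipping the outline — boundary = 44.00 mm. So its perimeter = 44.00 mm. Layer 23 (z = 5.75): the cube is present — its section is the full 15.5×6.5 rectangle (perimeter 44.00 mm); the r=5.5 sphere at (4.5, 4) slices to a regular 16-gon of circumradius 2.773 (√(r²−h²) with h=4.75 from center) (perimeter = 2·16·2.773·sin(180°/16) = 17.31 mm); the cube at (-3, 6) is present — its section is the full 14×24 rectangle (perimeter 76.00 mm); Taking the first minus the rest: starting from the 15.5×6.5 cube, the r=5.5 sphere at (4.5, 4) partially overlaps it — only the 23.17 mm² overlap (of its 23.54 mm²) is removed, clipping the outline; the 14×24 cube at (-3, 6) partially overlaps it — only the 3.97 mm² overlap (of its 336.00 mm²) is removed, clipping the outline — boundary = 53.32 mm. So its perimeter = 53.32 mm. Layer 23 is larger (53.32 vs 44.00 mm).

layer 23 (z = 5.75 mm)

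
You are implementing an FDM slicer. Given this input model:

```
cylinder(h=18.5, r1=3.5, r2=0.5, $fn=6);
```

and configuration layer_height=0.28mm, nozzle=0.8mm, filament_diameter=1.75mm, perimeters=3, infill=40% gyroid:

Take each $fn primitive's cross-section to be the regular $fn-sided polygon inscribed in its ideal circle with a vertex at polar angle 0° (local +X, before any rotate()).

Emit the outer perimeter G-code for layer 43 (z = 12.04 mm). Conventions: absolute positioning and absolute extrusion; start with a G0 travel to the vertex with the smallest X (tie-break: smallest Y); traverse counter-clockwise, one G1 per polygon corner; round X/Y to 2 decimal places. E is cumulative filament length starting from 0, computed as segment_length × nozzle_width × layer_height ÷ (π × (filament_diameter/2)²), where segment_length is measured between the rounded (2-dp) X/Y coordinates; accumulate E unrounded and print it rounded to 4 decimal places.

At z = 12.04 mm: the cone: at t=0.651 of its height the radius interpolates to r₁+(r₂−r₁)t = 1.548, giving a regular 6-gon of that circumradius. The outline is a single polygon with 6 vertices. Extrusion per mm of travel: 0.8 × 0.28 / (π × 0.875²) = 0.093128. Accumulating E over each segment gives final E = 0.8644.

G0 X-1.55 Y0.00 Z12.04
G1 X-0.77 Y-1.34 E0.1444
G1 X0.77 Y-1.34 E0.2878
G1 X1.55 Y0.00 E0.4322
G1 X0.77 Y1.34 E0.5766
G1 X-0.77 Y1.34 E0.7200
G1 X-1.55 Y0.00 E0.8644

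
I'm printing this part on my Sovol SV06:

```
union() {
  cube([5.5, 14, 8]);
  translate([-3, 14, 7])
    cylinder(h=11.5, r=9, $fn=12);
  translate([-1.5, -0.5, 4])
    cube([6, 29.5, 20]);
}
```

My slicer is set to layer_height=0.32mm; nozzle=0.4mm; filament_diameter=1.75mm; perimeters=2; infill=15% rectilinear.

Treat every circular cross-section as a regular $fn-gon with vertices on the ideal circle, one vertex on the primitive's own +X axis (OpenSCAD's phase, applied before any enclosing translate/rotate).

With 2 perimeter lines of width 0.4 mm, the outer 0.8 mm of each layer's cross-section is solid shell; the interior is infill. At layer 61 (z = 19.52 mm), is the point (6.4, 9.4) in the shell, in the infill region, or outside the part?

outside

At z = 19.52 mm: the cube is not intersected at this z (z outside [0, 8]); the cylinder at (-3, 14) is absent (z outside [7, 18.5]); the cube at (-1.5, -0.5) (footprint 6×29.5) is included at this height; Taking the union: only the 6×29.5 cube at (-1.5, -0.5) is present, so the union is just that shape — 1 connected region. Overall, the cross-section is a single solid region. The nearest boundary edge runs (4.50, -0.50)→(4.50, 29.00); distance from the point to it = 1.90 mm. The point is not inside any of the regions above, so it lies outside the cross-section (1.90 mm from the nearest boundary).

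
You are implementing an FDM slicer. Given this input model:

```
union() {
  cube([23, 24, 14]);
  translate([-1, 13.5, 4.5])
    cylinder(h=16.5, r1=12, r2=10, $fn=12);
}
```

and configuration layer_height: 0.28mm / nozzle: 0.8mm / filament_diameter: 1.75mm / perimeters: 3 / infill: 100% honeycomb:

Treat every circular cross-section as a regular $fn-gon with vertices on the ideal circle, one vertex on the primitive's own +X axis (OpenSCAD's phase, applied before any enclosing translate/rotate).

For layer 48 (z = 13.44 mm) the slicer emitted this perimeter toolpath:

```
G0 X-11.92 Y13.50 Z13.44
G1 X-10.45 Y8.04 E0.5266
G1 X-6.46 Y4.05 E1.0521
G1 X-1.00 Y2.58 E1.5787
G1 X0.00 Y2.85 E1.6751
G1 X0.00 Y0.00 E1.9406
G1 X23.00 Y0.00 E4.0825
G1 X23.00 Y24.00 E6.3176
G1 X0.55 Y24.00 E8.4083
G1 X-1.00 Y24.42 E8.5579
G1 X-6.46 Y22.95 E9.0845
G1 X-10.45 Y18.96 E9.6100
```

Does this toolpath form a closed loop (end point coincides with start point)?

Start point (G0): (-11.92, 13.50). End point (last G1): the path does not return to the start — open.

no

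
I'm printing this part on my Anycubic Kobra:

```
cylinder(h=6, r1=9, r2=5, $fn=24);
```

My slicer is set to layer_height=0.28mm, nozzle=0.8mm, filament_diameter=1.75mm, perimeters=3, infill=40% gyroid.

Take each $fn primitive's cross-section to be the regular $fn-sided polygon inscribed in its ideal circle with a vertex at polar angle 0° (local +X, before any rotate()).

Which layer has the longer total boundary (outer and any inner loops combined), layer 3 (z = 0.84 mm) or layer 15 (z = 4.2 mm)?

Layer 3 (z = 0.84): the cone contributes a regular 24-gon of circumradius 8.440 (interpolated between r1=9 and r2=5 at t=0.140) (perimeter = 2·24·8.440·sin(180°/24) = 52.88 mm). So its perimeter = 52.88 mm. Layer 15 (z = 4.2): the cone (r1=9→r2=5) has section circumradius 6.200 here — a regular 24-gon (perimeter = 2·24·6.200·sin(180°/24) = 38.84 mm). So its perimeter = 38.84 mm. Layer 3 is larger (52.88 vs 38.84 mm).

layer 3 (z = 0.84 mm)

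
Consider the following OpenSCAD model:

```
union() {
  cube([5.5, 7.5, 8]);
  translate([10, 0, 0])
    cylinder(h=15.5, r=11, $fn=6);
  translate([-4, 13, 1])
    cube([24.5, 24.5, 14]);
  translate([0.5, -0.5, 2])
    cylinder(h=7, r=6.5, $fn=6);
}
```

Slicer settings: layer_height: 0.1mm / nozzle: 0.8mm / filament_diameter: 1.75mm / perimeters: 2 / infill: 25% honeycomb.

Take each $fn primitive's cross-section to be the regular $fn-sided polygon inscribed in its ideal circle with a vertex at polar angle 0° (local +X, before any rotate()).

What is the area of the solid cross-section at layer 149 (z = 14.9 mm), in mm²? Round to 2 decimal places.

At z = 14.9 mm: the cube is absent (z outside [0, 8]); the r=11 cylinder at (10, 0) gives a regular 6-gon of circumradius 11 (constant along its height) (area = (6/2)·11.000²·sin(360°/6) = 314.37 mm²); the cube at (-4, 13) is present — its section is the full 24.5×24.5 rectangle (area 600.25 mm²); the cylinder at (0.5, -0.5) does not reach this height (z outside [2, 9]); Taking the union: the 2 present regions are separate (no shared area or edge), so areas and boundary lengths simply add and each stays a separate island — area = 914.62 mm². Overall, the cross-section has 2 separate islands. Net area = 914.62 mm².

914.62 mm²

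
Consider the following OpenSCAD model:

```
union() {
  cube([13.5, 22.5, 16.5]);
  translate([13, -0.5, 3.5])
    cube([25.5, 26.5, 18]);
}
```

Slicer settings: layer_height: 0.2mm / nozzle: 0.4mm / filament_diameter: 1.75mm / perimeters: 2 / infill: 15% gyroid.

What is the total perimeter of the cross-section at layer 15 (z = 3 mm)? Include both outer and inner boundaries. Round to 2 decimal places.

At z = 3 mm: the 13.5×22.5 cube contributes its full rectangle (perimeter 72.00 mm); the cube at (13, -0.5) is absent (z outside [3.5, 21.5]); Taking the union: only the 13.5×22.5 cube is present, so the union is just that shape — boundary = 72.00 mm. Overall, the cross-section is a single solid region. Total boundary length (outer) = 72.00 mm.

72.00 mm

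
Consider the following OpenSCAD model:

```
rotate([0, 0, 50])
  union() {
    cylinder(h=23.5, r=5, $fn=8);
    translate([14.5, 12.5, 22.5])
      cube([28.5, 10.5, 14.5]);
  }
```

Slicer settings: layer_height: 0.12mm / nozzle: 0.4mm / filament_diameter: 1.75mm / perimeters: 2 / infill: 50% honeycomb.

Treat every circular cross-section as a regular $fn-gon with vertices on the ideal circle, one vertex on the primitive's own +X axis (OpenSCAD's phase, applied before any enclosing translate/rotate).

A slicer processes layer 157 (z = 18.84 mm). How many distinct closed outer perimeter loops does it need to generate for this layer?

1

At z = 18.84 mm: the r=5 cylinder gives a regular 8-gon of circumradius 5 (constant along its height); the cube at (14.5, 12.5) is absent (z outside [22.5, 37]); Merging all regions: only the r=5 cylinder is present, so the union is just that shape — 1 connected region; (whole slice rotated 50° about Z — lengths, areas and connectivity unchanged). The result has 1 disconnected region.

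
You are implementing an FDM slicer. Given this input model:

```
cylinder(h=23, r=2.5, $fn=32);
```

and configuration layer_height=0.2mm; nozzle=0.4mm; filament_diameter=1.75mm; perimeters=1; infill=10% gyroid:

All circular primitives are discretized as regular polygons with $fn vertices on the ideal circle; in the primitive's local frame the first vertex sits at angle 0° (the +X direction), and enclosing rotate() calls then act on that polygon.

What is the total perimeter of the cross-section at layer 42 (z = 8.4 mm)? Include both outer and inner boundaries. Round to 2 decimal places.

15.68 mm

At z = 8.4 mm: the r=2.5 cylinder gives a regular 32-gon of circumradius 2.5 (constant along its height) (perimeter = 2·32·2.500·sin(180°/32) = 15.68 mm). Overall, the cross-section is a single solid region. Total boundary length (outer) = 15.68 mm.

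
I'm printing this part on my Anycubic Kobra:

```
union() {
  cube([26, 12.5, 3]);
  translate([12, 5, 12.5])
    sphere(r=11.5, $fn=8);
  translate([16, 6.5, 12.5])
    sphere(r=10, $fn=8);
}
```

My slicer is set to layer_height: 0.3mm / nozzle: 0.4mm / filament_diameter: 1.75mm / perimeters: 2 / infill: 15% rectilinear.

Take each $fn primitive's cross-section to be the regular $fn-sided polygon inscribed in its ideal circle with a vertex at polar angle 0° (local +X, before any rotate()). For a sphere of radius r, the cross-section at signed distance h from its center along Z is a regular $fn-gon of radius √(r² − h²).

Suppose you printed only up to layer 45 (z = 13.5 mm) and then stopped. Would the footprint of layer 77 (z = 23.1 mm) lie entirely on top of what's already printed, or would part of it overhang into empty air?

entirely on top

Compare the two slices. At z = 13.5: the cube does not reach this height (z outside [0, 3]); the sphere at (12, 5): section is a regular 8-gon, circumradius = √(r²−h²) = √(11.5²−1²) = 11.456 (area = (8/2)·11.456²·sin(360°/8) = 371.23 mm²); the r=10 sphere at (16, 6.5) slices to a regular 8-gon of circumradius 9.950 (√(r²−h²) with h=1 from center) (area = (8/2)·9.950²·sin(360°/8) = 280.01 mm²); Combining (union): the regions partially overlap — summed areas 651.25 mm² minus the doubly-counted overlap 232.96 mm² gives 418.28 mm² — area = 418.28 mm². At z = 23.1: the cube is not intersected at this z (z outside [0, 3]); the r=11.5 sphere at (12, 5) slices to a regular 8-gon of circumradius 4.460 (√(r²−h²) with h=10.6 from center) (area = (8/2)·4.460²·sin(360°/8) = 56.26 mm²); the sphere at (16, 6.5) is absent (|z−center|=10.600 > r=10); Merging all regions: only the r=11.5 sphere at (12, 5) is present, so the union is just that shape — area = 56.26 mm². Checking containment: the cross-section at z = 23.1 is a subset of the cross-section at z = 13.5.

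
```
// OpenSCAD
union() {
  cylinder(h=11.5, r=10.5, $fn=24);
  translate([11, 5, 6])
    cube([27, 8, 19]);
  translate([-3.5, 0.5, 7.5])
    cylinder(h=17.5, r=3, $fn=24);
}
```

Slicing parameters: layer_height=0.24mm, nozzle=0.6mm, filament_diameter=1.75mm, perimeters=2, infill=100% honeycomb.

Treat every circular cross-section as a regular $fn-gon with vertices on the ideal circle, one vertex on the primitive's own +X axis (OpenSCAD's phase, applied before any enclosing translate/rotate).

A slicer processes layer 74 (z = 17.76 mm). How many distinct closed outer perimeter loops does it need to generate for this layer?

2

At z = 17.76 mm: the cylinder is not intersected at this z (z outside [0, 11.5]); the 27×8 cube at (11, 5) contributes its full rectangle; the cylinder at (-3.5, 0.5): section is a regular 24-gon, circumradius r=3; Combining (union): the 2 present regions are separate (no shared area or edge), so areas and boundary lengths simply add and each stays a separate island — 2 connected regions. The result has 2 disconnected regions.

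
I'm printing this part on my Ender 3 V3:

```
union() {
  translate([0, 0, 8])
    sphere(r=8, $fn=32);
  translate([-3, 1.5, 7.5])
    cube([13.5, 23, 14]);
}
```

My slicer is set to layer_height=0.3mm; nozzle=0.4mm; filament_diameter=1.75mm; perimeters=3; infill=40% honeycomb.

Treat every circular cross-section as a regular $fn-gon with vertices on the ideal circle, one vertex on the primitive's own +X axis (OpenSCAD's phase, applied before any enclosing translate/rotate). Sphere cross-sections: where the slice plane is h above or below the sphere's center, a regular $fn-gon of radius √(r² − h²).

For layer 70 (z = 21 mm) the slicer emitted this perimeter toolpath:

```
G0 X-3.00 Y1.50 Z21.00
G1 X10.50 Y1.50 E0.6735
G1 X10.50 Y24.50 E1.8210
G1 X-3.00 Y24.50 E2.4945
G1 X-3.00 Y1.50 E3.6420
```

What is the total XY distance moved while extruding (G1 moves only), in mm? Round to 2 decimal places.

73.00 mm

Sum the Euclidean lengths of each G1 segment: total = 73.00 mm.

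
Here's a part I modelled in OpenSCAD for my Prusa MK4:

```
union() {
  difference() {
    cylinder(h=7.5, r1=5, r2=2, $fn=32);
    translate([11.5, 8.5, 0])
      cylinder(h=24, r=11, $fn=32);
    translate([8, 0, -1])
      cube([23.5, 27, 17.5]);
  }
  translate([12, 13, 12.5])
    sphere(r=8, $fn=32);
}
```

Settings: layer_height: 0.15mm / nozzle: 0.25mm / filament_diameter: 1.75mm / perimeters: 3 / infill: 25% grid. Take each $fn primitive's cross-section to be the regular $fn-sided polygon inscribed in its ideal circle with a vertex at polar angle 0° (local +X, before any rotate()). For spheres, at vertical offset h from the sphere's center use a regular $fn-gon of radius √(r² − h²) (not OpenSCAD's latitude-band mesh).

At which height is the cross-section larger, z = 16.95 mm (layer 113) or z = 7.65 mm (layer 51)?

Layer 113 (z = 16.95): the cone is absent (z outside [0, 7.5]); the r=11 cylinder at (11.5, 8.5) contributes a regular 32-gon of circumradius 11 (area = (32/2)·11.000²·sin(360°/32) = 377.69 mm²); the cube at (8, 0) is absent (z outside [-1, 16.5]); Subtracting the remaining from the first: the first operand is absent here, so nothing remains; the sphere at (12, 13): section is a regular 32-gon, circumradius = √(r²−h²) = √(8²−4.45²) = 6.648 (area = (32/2)·6.648²·sin(360°/32) = 137.96 mm²); Merging all regions: only the r=8 sphere at (12, 13) is present, so the union is just that shape — area = 137.96 mm². So its area = 137.96 mm². Layer 51 (z = 7.65): the cone is not intersected at this z (z outside [0, 7.5]); the cylinder at (11.5, 8.5): section is a regular 32-gon, circumradius r=11 (area = (32/2)·11.000²·sin(360°/32) = 377.69 mm²); the cube at (8, 0) is present — its section is the full 23.5×27 rectangle (area 634.50 mm²); Subtracting the remaining from the first: the first operand is absent here, so nothing remains; the r=8 sphere at (12, 13) contributes a regular 32-gon of circumradius √(8²−4.85²) = 6.362 (area = (32/2)·6.362²·sin(360°/32) = 126.35 mm²); Taking the union: only the r=8 sphere at (12, 13) is present, so the union is just that shape — area = 126.35 mm². So its area = 126.35 mm². Layer 113 is larger (137.96 vs 126.35 mm²).

layer 113 (z = 16.95 mm)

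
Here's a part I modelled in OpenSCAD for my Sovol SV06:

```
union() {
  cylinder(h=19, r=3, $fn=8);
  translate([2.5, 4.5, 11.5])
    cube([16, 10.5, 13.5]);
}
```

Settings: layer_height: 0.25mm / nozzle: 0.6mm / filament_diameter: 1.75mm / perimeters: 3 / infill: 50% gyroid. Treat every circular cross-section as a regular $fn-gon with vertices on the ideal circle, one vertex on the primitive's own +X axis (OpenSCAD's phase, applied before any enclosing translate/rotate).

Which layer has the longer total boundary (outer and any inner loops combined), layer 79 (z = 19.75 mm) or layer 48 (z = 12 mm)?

layer 48 (z = 12 mm)

Layer 79 (z = 19.75): the cylinder is absent (z outside [0, 19]); the cube at (2.5, 4.5) is present — its section is the full 16×10.5 rectangle (perimeter 53.00 mm); Taking the union: only the 16×10.5 cube at (2.5, 4.5) is present, so the union is just that shape — boundary = 53.00 mm. So its perimeter = 53.00 mm. Layer 48 (z = 12): the cylinder: section is a regular 8-gon, circumradius r=3 (perimeter = 2·8·3.000·sin(180°/8) = 18.37 mm); the cube at (2.5, 4.5) (footprint 16×10.5) is included at this height (perimeter 53.00 mm); Combining (union): the 2 present regions are separate (no shared area or edge), so areas and boundary lengths simply add and each stays a separate island — boundary = 71.37 mm. So its perimeter = 71.37 mm. Layer 48 is larger (71.37 vs 53.00 mm).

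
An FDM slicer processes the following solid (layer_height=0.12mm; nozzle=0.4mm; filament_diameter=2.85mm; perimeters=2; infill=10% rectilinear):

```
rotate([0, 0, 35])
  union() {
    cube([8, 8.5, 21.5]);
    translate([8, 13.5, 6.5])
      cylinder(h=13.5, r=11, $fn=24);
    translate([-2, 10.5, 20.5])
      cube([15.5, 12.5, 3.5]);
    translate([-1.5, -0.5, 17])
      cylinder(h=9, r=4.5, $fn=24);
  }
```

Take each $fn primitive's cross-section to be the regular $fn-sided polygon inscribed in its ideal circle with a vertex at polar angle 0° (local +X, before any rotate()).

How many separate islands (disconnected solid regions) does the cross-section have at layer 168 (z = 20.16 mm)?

At z = 20.16 mm: the cube (footprint 8×8.5) is included at this height; the cylinder at (8, 13.5) is absent (z outside [6.5, 20]); the cube at (-2, 10.5) is not intersected at this z (z outside [20.5, 24]); the r=4.5 cylinder at (-1.5, -0.5) gives a regular 24-gon of circumradius 4.5 (constant along its height); Taking the union: the regions partially overlap (shared area 7.65 mm²), so overlapping operands fuse into one piece — 1 connected region; (whole slice rotated 35° about Z — lengths, areas and connectivity unchanged). Overall, the cross-section is a single solid region. Island count = 1.

1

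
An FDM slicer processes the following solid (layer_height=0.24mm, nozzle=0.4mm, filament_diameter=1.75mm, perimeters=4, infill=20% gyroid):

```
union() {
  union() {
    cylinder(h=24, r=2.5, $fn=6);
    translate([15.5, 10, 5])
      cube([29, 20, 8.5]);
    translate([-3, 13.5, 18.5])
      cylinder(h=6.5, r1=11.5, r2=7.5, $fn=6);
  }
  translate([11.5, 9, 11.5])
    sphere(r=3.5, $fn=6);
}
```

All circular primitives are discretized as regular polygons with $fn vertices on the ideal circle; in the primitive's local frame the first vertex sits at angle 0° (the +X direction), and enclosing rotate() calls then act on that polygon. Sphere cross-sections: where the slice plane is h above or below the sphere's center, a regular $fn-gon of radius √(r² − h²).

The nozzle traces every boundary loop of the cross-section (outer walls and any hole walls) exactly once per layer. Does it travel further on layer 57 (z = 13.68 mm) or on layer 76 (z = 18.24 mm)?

layer 57 (z = 13.68 mm)

Layer 57 (z = 13.68): the cylinder: section is a regular 6-gon, circumradius r=2.5 (perimeter = 2·6·2.500·sin(180°/6) = 15.00 mm); the cube at (15.5, 10) is absent (z outside [5, 13.5]); the cone at (-3, 13.5) does not reach this height (z outside [18.5, 25]); Merging all regions: only the r=2.5 cylinder is present, so the union is just that shape — boundary = 15.00 mm; the r=3.5 sphere at (11.5, 9) contributes a regular 6-gon of circumradius √(3.5²−2.18²) = 2.738 (perimeter = 2·6·2.738·sin(180°/6) = 16.43 mm); Combining (union): the 2 present regions are separate (no shared area or edge), so areas and boundary lengths simply add and each stays a separate island — boundary = 31.43 mm. So its perimeter = 31.43 mm. Layer 76 (z = 18.24): the cylinder: section is a regular 6-gon, circumradius r=2.5 (perimeter = 2·6·2.500·sin(180°/6) = 15.00 mm); the cube at (15.5, 10) does not reach this height (z outside [5, 13.5]); the cone at (-3, 13.5) is not intersected at this z (z outside [18.5, 25]); Taking the union: only the r=2.5 cylinder is present, so the union is just that shape — boundary = 15.00 mm; the sphere at (11.5, 9) is not intersected at this z (|z−center|=6.740 > r=3.5); Combining (union): only that combined region is present, so the union is just that shape — boundary = 15.00 mm. So its perimeter = 15.00 mm. Layer 57 is larger (31.43 vs 15.00 mm).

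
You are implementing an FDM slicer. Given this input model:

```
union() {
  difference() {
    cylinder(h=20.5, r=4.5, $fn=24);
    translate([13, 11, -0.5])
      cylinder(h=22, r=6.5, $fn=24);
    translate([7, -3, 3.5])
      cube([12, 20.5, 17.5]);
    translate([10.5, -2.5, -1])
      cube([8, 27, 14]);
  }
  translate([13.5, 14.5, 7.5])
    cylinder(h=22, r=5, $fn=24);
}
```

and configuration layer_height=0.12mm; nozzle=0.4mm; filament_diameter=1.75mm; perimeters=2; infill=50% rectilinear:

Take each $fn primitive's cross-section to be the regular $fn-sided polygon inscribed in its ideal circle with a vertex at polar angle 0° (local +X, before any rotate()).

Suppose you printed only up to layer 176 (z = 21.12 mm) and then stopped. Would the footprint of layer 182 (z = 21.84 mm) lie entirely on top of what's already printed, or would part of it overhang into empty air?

Compare the two slices. At z = 21.12: the cylinder is not intersected at this z (z outside [0, 20.5]); the r=6.5 cylinder at (13, 11) gives a regular 24-gon of circumradius 6.5 (constant along its height) (area = (24/2)·6.500²·sin(360°/24) = 131.22 mm²); the cube at (7, -3) is not intersected at this z (z outside [3.5, 21]); the cube at (10.5, -2.5) is not intersected at this z (z outside [-1, 13]); Taking the first minus the rest: the first operand is absent here, so nothing remains; the cylinder at (13.5, 14.5): section is a regular 24-gon, circumradius r=5 (area = (24/2)·5.000²·sin(360°/24) = 77.65 mm²); Taking the union: only the r=5 cylinder at (13.5, 14.5) is present, so the union is just that shape — area = 77.65 mm². At z = 21.84: the cylinder does not reach this height (z outside [0, 20.5]); the cylinder at (13, 11) does not reach this height (z outside [-0.5, 21.5]); the cube at (7, -3) is not intersected at this z (z outside [3.5, 21]); the cube at (10.5, -2.5) is not intersected at this z (z outside [-1, 13]); After the difference (first − rest): the first operand is absent here, so nothing remains; the cylinder at (13.5, 14.5): section is a regular 24-gon, circumradius r=5 (area = (24/2)·5.000²·sin(360°/24) = 77.65 mm²); Taking the union: only the r=5 cylinder at (13.5, 14.5) is present, so the union is just that shape — area = 77.65 mm². Checking containment: the cross-section at z = 21.84 is a subset of the cross-section at z = 21.12.

entirely on top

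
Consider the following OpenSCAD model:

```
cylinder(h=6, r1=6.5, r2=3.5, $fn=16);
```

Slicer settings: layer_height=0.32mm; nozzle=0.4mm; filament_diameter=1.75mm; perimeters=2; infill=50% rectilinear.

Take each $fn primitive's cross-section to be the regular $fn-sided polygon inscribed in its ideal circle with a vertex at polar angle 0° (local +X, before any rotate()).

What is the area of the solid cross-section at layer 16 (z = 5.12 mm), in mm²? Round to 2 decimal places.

At z = 5.12 mm: the cone contributes a regular 16-gon of circumradius 3.940 (interpolated between r1=6.5 and r2=3.5 at t=0.853) (area = (16/2)·3.940²·sin(360°/16) = 47.52 mm²). Overall, the cross-section is a single solid region. Net area = 47.52 mm².

47.52 mm²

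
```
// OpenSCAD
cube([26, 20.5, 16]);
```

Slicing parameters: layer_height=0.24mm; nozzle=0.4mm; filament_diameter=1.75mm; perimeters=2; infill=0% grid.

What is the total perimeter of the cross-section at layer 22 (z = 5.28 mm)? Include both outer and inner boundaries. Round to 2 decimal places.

At z = 5.28 mm: the 26×20.5 cube contributes its full rectangle (perimeter 93.00 mm). Overall, the cross-section is a single solid region. Total boundary length (outer) = 93.00 mm.

93.00 mm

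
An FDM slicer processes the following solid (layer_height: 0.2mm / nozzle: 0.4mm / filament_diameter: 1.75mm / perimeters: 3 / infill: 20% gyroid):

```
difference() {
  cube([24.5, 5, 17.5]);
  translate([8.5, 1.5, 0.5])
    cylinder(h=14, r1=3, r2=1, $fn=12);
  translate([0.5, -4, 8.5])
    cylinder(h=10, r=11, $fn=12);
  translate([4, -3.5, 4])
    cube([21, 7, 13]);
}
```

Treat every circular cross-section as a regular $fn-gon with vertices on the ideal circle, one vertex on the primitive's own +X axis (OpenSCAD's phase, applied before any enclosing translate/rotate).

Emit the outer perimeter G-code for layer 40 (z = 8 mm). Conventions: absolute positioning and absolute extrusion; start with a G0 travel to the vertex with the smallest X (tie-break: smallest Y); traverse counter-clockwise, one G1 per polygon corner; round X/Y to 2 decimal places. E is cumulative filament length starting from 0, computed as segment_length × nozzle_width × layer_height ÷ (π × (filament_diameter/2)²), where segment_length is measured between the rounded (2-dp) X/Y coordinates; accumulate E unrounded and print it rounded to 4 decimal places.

G0 X0.00 Y0.00 Z8.00
G1 X4.00 Y0.00 E0.1330
G1 X4.00 Y3.50 E0.2495
G1 X24.50 Y3.50 E0.9313
G1 X24.50 Y5.00 E0.9812
G1 X0.00 Y5.00 E1.7960
G1 X0.00 Y0.00 E1.9623

At z = 8 mm: the cube (footprint 24.5×5) is included at this height; the cone at (8.5, 1.5): at t=0.536 of its height the radius interpolates to r₁+(r₂−r₁)t = 1.929, giving a regular 12-gon of that circumradius; the cylinder at (0.5, -4) is absent (z outside [8.5, 18.5]); the cube at (4, -3.5) (footprint 21×7) is included at this height; After the difference (first − rest): starting from the 24.5×5 cube, the cone at (8.5, 1.5) partially overlaps it — only the 10.55 mm² overlap (of its 11.16 mm²) is removed, clipping the outline; the 21×7 cube at (4, -3.5) partially overlaps it — only the 61.20 mm² overlap (of its 147.00 mm²) is removed, clipping the outline — 1 connected region. The outline is a single polygon with 6 vertices. Extrusion per mm of travel: 0.4 × 0.2 / (π × 0.875²) = 0.033260. Accumulating E over each segment gives final E = 1.9623.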